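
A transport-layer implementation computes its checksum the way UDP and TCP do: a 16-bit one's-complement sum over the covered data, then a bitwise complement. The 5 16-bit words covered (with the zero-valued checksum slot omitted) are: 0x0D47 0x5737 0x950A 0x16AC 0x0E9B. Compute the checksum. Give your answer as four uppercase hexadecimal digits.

E12F

One's-complement addition (fold any carry out of bit 15 back into bit 0):
  0x0D47 + 0x5737 = 0x0647E
  0x647E + 0x950A = 0x0F988
  0xF988 + 0x16AC = 0x11034 → wrap carry → 0x1035
  0x1035 + 0x0E9B = 0x01ED0
One's-complement sum = 0x1ED0.
Checksum = ~0x1ED0 & 0xFFFF = 0xE12F.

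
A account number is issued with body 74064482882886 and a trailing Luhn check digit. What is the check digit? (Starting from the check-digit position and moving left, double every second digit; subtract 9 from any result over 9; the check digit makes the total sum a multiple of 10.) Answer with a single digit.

3

Partial digits right→left: 6 8 8 2 8 8 2 8 4 4 6 0 4 7
Double every second digit counting from the check-digit position (so the 1st, 3rd, 5th, ... of the partial from the right).
  doubled (with −9 where >9): 3 7 7 4 8 3 8 → sum 40
  kept as-is: 8 2 8 8 4 0 7 → sum 37
Total = 40 + 37 = 77.
Check digit = (10 − (77 mod 10)) mod 10 = 3.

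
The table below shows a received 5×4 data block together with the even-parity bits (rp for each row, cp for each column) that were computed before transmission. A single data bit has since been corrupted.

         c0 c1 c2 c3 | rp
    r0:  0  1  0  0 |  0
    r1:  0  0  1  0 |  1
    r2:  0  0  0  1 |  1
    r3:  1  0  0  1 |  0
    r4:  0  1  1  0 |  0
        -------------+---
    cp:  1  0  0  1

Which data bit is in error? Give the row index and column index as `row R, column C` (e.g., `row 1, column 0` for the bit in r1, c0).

Recompute each row's even parity and compare to rp:
  r0: data parity 1, sent rp 0 → mismatch
  r1: data parity 1, sent rp 1 → ok
  r2: data parity 1, sent rp 1 → ok
  r3: data parity 0, sent rp 0 → ok
  r4: data parity 0, sent rp 0 → ok
Recompute each column's even parity and compare to cp:
  c0: data parity 1, sent cp 1 → ok
  c1: data parity 0, sent cp 0 → ok
  c2: data parity 0, sent cp 0 → ok
  c3: data parity 0, sent cp 1 → mismatch
Exactly one row (r0) and one column (c3) fail → the flipped bit is at their intersection.

row 0, column 3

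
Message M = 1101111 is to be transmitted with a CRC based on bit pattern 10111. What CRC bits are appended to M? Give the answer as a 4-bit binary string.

Append 4 zeros: 11011110000. Divide by 10111 (XOR where the leading bit is 1):
  pos 0: 11011 XOR 10111 = 01100
  pos 1: 11001 XOR 10111 = 01110
  pos 2: 11101 XOR 10111 = 01010
  pos 3: 10100 XOR 10111 = 00011
  pos 6: 11000 XOR 10111 = 01111
Remainder (last 4 bits) = 1111. This is the CRC / FCS.

1111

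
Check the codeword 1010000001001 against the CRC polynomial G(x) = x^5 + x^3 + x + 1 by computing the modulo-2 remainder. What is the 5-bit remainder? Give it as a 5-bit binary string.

00000

Modulo-2 division of 1010000001001 by 101011:
  pos 0: 101000 XOR 101011 = 000011
  pos 4: 110001 XOR 101011 = 011010
  pos 5: 110100 XOR 101011 = 011111
  pos 6: 111110 XOR 101011 = 010101
  pos 7: 101011 XOR 101011 = 000000
Remainder = 00000 (zero — the frame passes the CRC check).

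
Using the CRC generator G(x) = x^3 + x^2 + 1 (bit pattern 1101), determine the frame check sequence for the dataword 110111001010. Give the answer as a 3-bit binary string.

Append 3 zeros: 110111001010000. Divide by 1101 (XOR where the leading bit is 1):
  pos 0: 1101 XOR 1101 = 0000
  pos 4: 1100 XOR 1101 = 0001
  pos 7: 1101 XOR 1101 = 0000
Remainder (last 3 bits) = 000. This is the CRC / FCS.

000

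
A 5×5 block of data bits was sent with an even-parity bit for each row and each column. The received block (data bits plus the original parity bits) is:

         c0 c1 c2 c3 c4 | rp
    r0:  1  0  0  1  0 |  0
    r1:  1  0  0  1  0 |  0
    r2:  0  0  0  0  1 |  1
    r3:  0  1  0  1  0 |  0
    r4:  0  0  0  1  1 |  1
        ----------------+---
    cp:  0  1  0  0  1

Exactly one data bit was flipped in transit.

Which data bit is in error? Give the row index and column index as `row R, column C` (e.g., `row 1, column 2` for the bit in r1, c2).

Recompute each row's even parity and compare to rp:
  r0: data parity 0, sent rp 0 → ok
  r1: data parity 0, sent rp 0 → ok
  r2: data parity 1, sent rp 1 → ok
  r3: data parity 0, sent rp 0 → ok
  r4: data parity 0, sent rp 1 → mismatch
Recompute each column's even parity and compare to cp:
  c0: data parity 0, sent cp 0 → ok
  c1: data parity 1, sent cp 1 → ok
  c2: data parity 0, sent cp 0 → ok
  c3: data parity 0, sent cp 0 → ok
  c4: data parity 0, sent cp 1 → mismatch
Exactly one row (r4) and one column (c4) fail → the flipped bit is at their intersection.

row 4, column 4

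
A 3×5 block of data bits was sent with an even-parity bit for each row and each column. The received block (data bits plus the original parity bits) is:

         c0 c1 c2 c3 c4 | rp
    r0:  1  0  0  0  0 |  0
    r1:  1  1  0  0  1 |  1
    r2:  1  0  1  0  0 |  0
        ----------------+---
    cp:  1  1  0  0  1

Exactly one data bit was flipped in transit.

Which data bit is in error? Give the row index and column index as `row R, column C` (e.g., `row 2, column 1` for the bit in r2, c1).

Recompute each row's even parity and compare to rp:
  r0: data parity 1, sent rp 0 → mismatch
  r1: data parity 1, sent rp 1 → ok
  r2: data parity 0, sent rp 0 → ok
Recompute each column's even parity and compare to cp:
  c0: data parity 1, sent cp 1 → ok
  c1: data parity 1, sent cp 1 → ok
  c2: data parity 1, sent cp 0 → mismatch
  c3: data parity 0, sent cp 0 → ok
  c4: data parity 1, sent cp 1 → ok
Exactly one row (r0) and one column (c2) fail → the flipped bit is at their intersection.

row 0, column 2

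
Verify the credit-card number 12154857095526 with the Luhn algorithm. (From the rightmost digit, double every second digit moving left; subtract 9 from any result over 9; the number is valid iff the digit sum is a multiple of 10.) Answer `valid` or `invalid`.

From the right, keep odd positions and double even positions (subtract 9 from any doubled value over 9):
  doubled (positions 2,4,...): 4 1 0 1 8 2 2 → sum 18
  kept (positions 1,3,...): 6 5 9 7 8 5 2 → sum 42
Total = 60.
60 mod 10 = 0, so the number is valid.

valid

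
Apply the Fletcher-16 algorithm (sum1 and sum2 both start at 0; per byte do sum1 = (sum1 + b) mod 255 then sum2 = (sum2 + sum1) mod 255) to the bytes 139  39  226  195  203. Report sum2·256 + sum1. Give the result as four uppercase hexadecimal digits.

5225

Running sums (mod 255):
  after byte 0 (139): sum1=139, sum2=139
  after byte 1 (39): sum1=178, sum2=62
  after byte 2 (226): sum1=149, sum2=211
  after byte 3 (195): sum1=89, sum2=45
  after byte 4 (203): sum1=37, sum2=82
Checksum = sum2·256 + sum1 = 82·256 + 37 = 21029 = 0x5225.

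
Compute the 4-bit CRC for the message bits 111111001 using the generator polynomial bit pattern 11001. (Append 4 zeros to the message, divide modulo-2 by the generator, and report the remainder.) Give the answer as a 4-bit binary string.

Append 4 zeros: 1111110010000. Divide by 11001 (XOR where the leading bit is 1):
  pos 0: 11111 XOR 11001 = 00110
  pos 2: 11010 XOR 11001 = 00011
  pos 5: 11010 XOR 11001 = 00011
  pos 8: 11000 XOR 11001 = 00001
Remainder (last 4 bits) = 0001. This is the CRC / FCS.

0001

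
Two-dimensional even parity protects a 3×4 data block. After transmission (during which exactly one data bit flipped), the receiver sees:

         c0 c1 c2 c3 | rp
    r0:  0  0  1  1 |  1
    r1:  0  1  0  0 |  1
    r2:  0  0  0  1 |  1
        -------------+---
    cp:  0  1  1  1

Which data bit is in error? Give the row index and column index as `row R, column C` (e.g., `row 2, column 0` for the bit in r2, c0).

row 0, column 3

Recompute each row's even parity and compare to rp:
  r0: data parity 0, sent rp 1 → mismatch
  r1: data parity 1, sent rp 1 → ok
  r2: data parity 1, sent rp 1 → ok
Recompute each column's even parity and compare to cp:
  c0: data parity 0, sent cp 0 → ok
  c1: data parity 1, sent cp 1 → ok
  c2: data parity 1, sent cp 1 → ok
  c3: data parity 0, sent cp 1 → mismatch
Exactly one row (r0) and one column (c3) fail → the flipped bit is at their intersection.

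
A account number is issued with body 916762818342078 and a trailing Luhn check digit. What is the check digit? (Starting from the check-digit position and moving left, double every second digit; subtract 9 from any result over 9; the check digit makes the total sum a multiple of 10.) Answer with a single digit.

Partial digits right→left: 8 7 0 2 4 3 8 1 8 2 6 7 6 1 9
Double every second digit counting from the check-digit position (so the 1st, 3rd, 5th, ... of the partial from the right).
  doubled (with −9 where >9): 7 0 8 7 7 3 3 9 → sum 44
  kept as-is: 7 2 3 1 2 7 1 → sum 23
Total = 44 + 23 = 67.
Check digit = (10 − (67 mod 10)) mod 10 = 3.

3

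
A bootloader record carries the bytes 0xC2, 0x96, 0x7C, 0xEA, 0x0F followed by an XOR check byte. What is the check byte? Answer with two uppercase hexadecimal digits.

XOR the bytes together:
  start with 0xC2
  0xC2 ⊕ 0x96 = 0x54
  0x54 ⊕ 0x7C = 0x28
  0x28 ⊕ 0xEA = 0xC2
  0xC2 ⊕ 0x0F = 0xCD

CD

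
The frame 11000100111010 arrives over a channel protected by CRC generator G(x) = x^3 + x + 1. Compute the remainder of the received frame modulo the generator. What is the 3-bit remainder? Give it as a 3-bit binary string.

000

Modulo-2 division of 11000100111010 by 1011:
  pos 0: 1100 XOR 1011 = 0111
  pos 1: 1110 XOR 1011 = 0101
  pos 2: 1011 XOR 1011 = 0000
  pos 8: 1110 XOR 1011 = 0101
  pos 9: 1011 XOR 1011 = 0000
Remainder = 000 (zero — the frame passes the CRC check).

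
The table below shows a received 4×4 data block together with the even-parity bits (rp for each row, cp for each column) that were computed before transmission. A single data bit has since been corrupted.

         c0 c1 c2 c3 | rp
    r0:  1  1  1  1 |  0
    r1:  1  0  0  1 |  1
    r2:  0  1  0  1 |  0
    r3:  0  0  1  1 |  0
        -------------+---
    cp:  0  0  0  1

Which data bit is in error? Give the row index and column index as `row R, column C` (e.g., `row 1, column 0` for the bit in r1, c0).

row 1, column 3

Recompute each row's even parity and compare to rp:
  r0: data parity 0, sent rp 0 → ok
  r1: data parity 0, sent rp 1 → mismatch
  r2: data parity 0, sent rp 0 → ok
  r3: data parity 0, sent rp 0 → ok
Recompute each column's even parity and compare to cp:
  c0: data parity 0, sent cp 0 → ok
  c1: data parity 0, sent cp 0 → ok
  c2: data parity 0, sent cp 0 → ok
  c3: data parity 0, sent cp 1 → mismatch
Exactly one row (r1) and one column (c3) fail → the flipped bit is at their intersection.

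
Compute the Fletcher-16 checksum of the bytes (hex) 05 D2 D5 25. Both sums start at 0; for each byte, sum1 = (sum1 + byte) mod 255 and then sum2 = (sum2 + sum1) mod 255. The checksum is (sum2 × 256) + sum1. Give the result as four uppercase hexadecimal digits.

5DD2

Running sums (mod 255):
  after byte 0 (05): sum1=5, sum2=5
  after byte 1 (D2): sum1=215, sum2=220
  after byte 2 (D5): sum1=173, sum2=138
  after byte 3 (25): sum1=210, sum2=93
Checksum = sum2·256 + sum1 = 93·256 + 210 = 24018 = 0x5DD2.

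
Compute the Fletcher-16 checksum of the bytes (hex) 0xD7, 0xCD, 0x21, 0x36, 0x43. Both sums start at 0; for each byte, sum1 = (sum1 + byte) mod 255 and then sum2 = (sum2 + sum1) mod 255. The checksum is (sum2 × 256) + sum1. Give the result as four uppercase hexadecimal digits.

8140

Running sums (mod 255):
  after byte 0 (0xD7): sum1=215, sum2=215
  after byte 1 (0xCD): sum1=165, sum2=125
  after byte 2 (0x21): sum1=198, sum2=68
  after byte 3 (0x36): sum1=252, sum2=65
  after byte 4 (0x43): sum1=64, sum2=129
Checksum = sum2·256 + sum1 = 129·256 + 64 = 33088 = 0x8140.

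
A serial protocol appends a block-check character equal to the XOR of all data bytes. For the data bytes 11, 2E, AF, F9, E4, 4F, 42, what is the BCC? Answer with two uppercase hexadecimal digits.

XOR the bytes together:
  start with 0x11
  0x11 ⊕ 0x2E = 0x3F
  0x3F ⊕ 0xAF = 0x90
  0x90 ⊕ 0xF9 = 0x69
  0x69 ⊕ 0xE4 = 0x8D
  0x8D ⊕ 0x4F = 0xC2
  0xC2 ⊕ 0x42 = 0x80

80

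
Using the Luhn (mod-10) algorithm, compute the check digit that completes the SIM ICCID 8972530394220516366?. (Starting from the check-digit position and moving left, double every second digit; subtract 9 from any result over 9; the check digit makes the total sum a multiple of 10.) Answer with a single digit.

Partial digits right→left: 6 6 3 6 1 5 0 2 2 4 9 3 0 3 5 2 7 9 8
Double every second digit counting from the check-digit position (so the 1st, 3rd, 5th, ... of the partial from the right).
  doubled (with −9 where >9): 3 6 2 0 4 9 0 1 5 7 → sum 37
  kept as-is: 6 6 5 2 4 3 3 2 9 → sum 40
Total = 37 + 40 = 77.
Check digit = (10 − (77 mod 10)) mod 10 = 3.

3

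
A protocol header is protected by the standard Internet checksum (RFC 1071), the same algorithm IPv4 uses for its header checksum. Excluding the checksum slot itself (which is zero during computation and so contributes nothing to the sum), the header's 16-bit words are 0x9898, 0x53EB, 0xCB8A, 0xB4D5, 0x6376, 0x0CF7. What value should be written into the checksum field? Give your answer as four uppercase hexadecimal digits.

One's-complement addition (fold any carry out of bit 15 back into bit 0):
  0x9898 + 0x53EB = 0x0EC83
  0xEC83 + 0xCB8A = 0x1B80D → wrap carry → 0xB80E
  0xB80E + 0xB4D5 = 0x16CE3 → wrap carry → 0x6CE4
  0x6CE4 + 0x6376 = 0x0D05A
  0xD05A + 0x0CF7 = 0x0DD51
One's-complement sum = 0xDD51.
Checksum = ~0xDD51 & 0xFFFF = 0x22AE.

22AE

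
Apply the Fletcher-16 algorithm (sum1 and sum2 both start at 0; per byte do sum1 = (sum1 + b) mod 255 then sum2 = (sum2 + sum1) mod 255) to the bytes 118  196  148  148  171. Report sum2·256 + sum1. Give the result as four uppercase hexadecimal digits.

F510

Running sums (mod 255):
  after byte 0 (118): sum1=118, sum2=118
  after byte 1 (196): sum1=59, sum2=177
  after byte 2 (148): sum1=207, sum2=129
  after byte 3 (148): sum1=100, sum2=229
  after byte 4 (171): sum1=16, sum2=245
Checksum = sum2·256 + sum1 = 245·256 + 16 = 62736 = 0xF510.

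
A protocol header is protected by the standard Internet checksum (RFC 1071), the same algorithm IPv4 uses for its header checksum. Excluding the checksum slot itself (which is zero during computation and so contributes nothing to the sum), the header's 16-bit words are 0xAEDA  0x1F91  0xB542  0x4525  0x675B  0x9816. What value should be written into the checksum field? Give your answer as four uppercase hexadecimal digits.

37BA

One's-complement addition (fold any carry out of bit 15 back into bit 0):
  0xAEDA + 0x1F91 = 0x0CE6B
  0xCE6B + 0xB542 = 0x183AD → wrap carry → 0x83AE
  0x83AE + 0x4525 = 0x0C8D3
  0xC8D3 + 0x675B = 0x1302E → wrap carry → 0x302F
  0x302F + 0x9816 = 0x0C845
One's-complement sum = 0xC845.
Checksum = ~0xC845 & 0xFFFF = 0x37BA.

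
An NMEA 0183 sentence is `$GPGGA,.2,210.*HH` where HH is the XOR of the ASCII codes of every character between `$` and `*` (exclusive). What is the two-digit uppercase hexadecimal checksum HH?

XOR the ASCII codes of the payload characters:
  'G' = 0x47 → acc = 0x47
  'P' = 0x50 → acc = 0x17
  'G' = 0x47 → acc = 0x50
  'G' = 0x47 → acc = 0x17
  'A' = 0x41 → acc = 0x56
  ',' = 0x2C → acc = 0x7A
  '.' = 0x2E → acc = 0x54
  '2' = 0x32 → acc = 0x66
  ',' = 0x2C → acc = 0x4A
  '2' = 0x32 → acc = 0x78
  '1' = 0x31 → acc = 0x49
  '0' = 0x30 → acc = 0x79
  '.' = 0x2E → acc = 0x57
Checksum = 0x57.

57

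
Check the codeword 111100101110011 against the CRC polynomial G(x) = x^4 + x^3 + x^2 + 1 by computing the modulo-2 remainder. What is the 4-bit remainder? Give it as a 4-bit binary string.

Modulo-2 division of 111100101110011 by 11101:
  pos 0: 11110 XOR 11101 = 00011
  pos 3: 11010 XOR 11101 = 00111
  pos 5: 11111 XOR 11101 = 00010
  pos 8: 10100 XOR 11101 = 01001
  pos 9: 10011 XOR 11101 = 01110
  pos 10: 11101 XOR 11101 = 00000
Remainder = 0000 (zero — the frame passes the CRC check).

0000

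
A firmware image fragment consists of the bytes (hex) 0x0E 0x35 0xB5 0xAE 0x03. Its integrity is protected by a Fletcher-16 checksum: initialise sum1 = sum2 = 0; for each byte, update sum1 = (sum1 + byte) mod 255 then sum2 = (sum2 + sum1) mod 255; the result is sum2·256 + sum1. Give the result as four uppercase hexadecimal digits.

Running sums (mod 255):
  after byte 0 (0x0E): sum1=14, sum2=14
  after byte 1 (0x35): sum1=67, sum2=81
  after byte 2 (0xB5): sum1=248, sum2=74
  after byte 3 (0xAE): sum1=167, sum2=241
  after byte 4 (0x03): sum1=170, sum2=156
Checksum = sum2·256 + sum1 = 156·256 + 170 = 40106 = 0x9CAA.

9CAA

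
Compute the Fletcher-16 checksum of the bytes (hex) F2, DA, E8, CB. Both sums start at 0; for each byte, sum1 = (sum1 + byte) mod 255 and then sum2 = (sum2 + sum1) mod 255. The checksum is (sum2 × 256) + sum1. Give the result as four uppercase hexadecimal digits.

Running sums (mod 255):
  after byte 0 (F2): sum1=242, sum2=242
  after byte 1 (DA): sum1=205, sum2=192
  after byte 2 (E8): sum1=182, sum2=119
  after byte 3 (CB): sum1=130, sum2=249
Checksum = sum2·256 + sum1 = 249·256 + 130 = 63874 = 0xF982.

F982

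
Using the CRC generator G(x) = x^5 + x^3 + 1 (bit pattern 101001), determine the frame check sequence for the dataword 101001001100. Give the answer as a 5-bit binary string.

Append 5 zeros: 10100100110000000. Divide by 101001 (XOR where the leading bit is 1):
  pos 0: 101001 XOR 101001 = 000000
  pos 8: 110000 XOR 101001 = 011001
  pos 9: 110010 XOR 101001 = 011011
  pos 10: 110110 XOR 101001 = 011111
  pos 11: 111110 XOR 101001 = 010111
Remainder (last 5 bits) = 10111. This is the CRC / FCS.

10111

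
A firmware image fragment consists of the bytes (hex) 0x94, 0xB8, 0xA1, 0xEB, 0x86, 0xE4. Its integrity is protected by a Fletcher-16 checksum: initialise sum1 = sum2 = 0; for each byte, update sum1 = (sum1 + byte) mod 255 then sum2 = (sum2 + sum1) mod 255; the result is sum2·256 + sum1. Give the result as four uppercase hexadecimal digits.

Running sums (mod 255):
  after byte 0 (0x94): sum1=148, sum2=148
  after byte 1 (0xB8): sum1=77, sum2=225
  after byte 2 (0xA1): sum1=238, sum2=208
  after byte 3 (0xEB): sum1=218, sum2=171
  after byte 4 (0x86): sum1=97, sum2=13
  after byte 5 (0xE4): sum1=70, sum2=83
Checksum = sum2·256 + sum1 = 83·256 + 70 = 21318 = 0x5346.

5346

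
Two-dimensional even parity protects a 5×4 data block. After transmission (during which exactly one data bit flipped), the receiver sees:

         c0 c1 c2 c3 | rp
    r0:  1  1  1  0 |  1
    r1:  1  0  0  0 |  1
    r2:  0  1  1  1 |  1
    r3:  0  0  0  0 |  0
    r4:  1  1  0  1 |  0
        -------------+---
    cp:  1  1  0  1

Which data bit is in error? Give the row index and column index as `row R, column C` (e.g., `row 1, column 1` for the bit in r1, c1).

Recompute each row's even parity and compare to rp:
  r0: data parity 1, sent rp 1 → ok
  r1: data parity 1, sent rp 1 → ok
  r2: data parity 1, sent rp 1 → ok
  r3: data parity 0, sent rp 0 → ok
  r4: data parity 1, sent rp 0 → mismatch
Recompute each column's even parity and compare to cp:
  c0: data parity 1, sent cp 1 → ok
  c1: data parity 1, sent cp 1 → ok
  c2: data parity 0, sent cp 0 → ok
  c3: data parity 0, sent cp 1 → mismatch
Exactly one row (r4) and one column (c3) fail → the flipped bit is at their intersection.

row 4, column 3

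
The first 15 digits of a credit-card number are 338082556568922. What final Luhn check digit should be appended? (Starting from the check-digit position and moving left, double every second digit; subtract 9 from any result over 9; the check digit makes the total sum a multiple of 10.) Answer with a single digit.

Partial digits right→left: 2 2 9 8 6 5 6 5 5 2 8 0 8 3 3
Double every second digit counting from the check-digit position (so the 1st, 3rd, 5th, ... of the partial from the right).
  doubled (with −9 where >9): 4 9 3 3 1 7 7 6 → sum 40
  kept as-is: 2 8 5 5 2 0 3 → sum 25
Total = 40 + 25 = 65.
Check digit = (10 − (65 mod 10)) mod 10 = 5.

5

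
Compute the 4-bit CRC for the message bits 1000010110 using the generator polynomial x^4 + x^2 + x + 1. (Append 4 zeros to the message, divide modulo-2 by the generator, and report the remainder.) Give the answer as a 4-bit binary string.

1100

Append 4 zeros: 10000101100000. Divide by 10111 (XOR where the leading bit is 1):
  pos 0: 10000 XOR 10111 = 00111
  pos 2: 11110 XOR 10111 = 01001
  pos 3: 10011 XOR 10111 = 00100
  pos 5: 10010 XOR 10111 = 00101
  pos 7: 10100 XOR 10111 = 00011
Remainder (last 4 bits) = 1100. This is the CRC / FCS.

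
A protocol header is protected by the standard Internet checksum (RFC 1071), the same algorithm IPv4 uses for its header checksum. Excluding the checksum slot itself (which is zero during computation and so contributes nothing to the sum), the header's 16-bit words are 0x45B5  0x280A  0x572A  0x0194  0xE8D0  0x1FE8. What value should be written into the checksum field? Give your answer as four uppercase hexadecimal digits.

One's-complement addition (fold any carry out of bit 15 back into bit 0):
  0x45B5 + 0x280A = 0x06DBF
  0x6DBF + 0x572A = 0x0C4E9
  0xC4E9 + 0x0194 = 0x0C67D
  0xC67D + 0xE8D0 = 0x1AF4D → wrap carry → 0xAF4E
  0xAF4E + 0x1FE8 = 0x0CF36
One's-complement sum = 0xCF36.
Checksum = ~0xCF36 & 0xFFFF = 0x30C9.

30C9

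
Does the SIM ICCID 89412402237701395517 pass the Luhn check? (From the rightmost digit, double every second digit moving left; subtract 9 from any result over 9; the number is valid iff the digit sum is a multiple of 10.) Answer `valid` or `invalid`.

invalid

From the right, keep odd positions and double even positions (subtract 9 from any doubled value over 9):
  doubled (positions 2,4,...): 2 1 6 0 5 4 0 4 8 7 → sum 37
  kept (positions 1,3,...): 7 5 9 1 7 3 2 4 1 9 → sum 48
Total = 85.
85 mod 10 = 5, so the number is invalid.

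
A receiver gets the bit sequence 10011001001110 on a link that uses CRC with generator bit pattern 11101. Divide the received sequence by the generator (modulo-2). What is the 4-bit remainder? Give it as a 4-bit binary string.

Modulo-2 division of 10011001001110 by 11101:
  pos 0: 10011 XOR 11101 = 01110
  pos 1: 11100 XOR 11101 = 00001
  pos 5: 10100 XOR 11101 = 01001
  pos 6: 10011 XOR 11101 = 01110
  pos 7: 11101 XOR 11101 = 00000
Remainder = 0010 (nonzero — an error is detected).

0010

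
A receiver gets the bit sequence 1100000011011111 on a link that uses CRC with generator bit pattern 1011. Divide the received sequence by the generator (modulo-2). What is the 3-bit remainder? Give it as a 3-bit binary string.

101

Modulo-2 division of 1100000011011111 by 1011:
  pos 0: 1100 XOR 1011 = 0111
  pos 1: 1110 XOR 1011 = 0101
  pos 2: 1010 XOR 1011 = 0001
  pos 5: 1001 XOR 1011 = 0010
  pos 7: 1010 XOR 1011 = 0001
  pos 10: 1111 XOR 1011 = 0100
  pos 11: 1001 XOR 1011 = 0010
Remainder = 101 (nonzero — an error is detected).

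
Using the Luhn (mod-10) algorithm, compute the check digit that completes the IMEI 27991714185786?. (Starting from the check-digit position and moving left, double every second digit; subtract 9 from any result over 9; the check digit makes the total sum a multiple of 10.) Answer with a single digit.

1

Partial digits right→left: 6 8 7 5 8 1 4 1 7 1 9 9 7 2
Double every second digit counting from the check-digit position (so the 1st, 3rd, 5th, ... of the partial from the right).
  doubled (with −9 where >9): 3 5 7 8 5 9 5 → sum 42
  kept as-is: 8 5 1 1 1 9 2 → sum 27
Total = 42 + 27 = 69.
Check digit = (10 − (69 mod 10)) mod 10 = 1.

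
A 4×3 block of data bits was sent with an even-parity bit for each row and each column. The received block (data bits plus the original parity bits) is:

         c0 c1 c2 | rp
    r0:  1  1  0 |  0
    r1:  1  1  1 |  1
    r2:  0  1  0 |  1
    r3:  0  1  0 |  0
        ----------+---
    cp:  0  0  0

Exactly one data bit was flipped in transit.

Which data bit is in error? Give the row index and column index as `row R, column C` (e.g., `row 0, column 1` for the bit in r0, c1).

row 3, column 2

Recompute each row's even parity and compare to rp:
  r0: data parity 0, sent rp 0 → ok
  r1: data parity 1, sent rp 1 → ok
  r2: data parity 1, sent rp 1 → ok
  r3: data parity 1, sent rp 0 → mismatch
Recompute each column's even parity and compare to cp:
  c0: data parity 0, sent cp 0 → ok
  c1: data parity 0, sent cp 0 → ok
  c2: data parity 1, sent cp 0 → mismatch
Exactly one row (r3) and one column (c2) fail → the flipped bit is at their intersection.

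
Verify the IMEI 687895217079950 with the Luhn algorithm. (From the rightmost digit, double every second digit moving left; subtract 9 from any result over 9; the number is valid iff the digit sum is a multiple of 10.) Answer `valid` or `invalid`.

From the right, keep odd positions and double even positions (subtract 9 from any doubled value over 9):
  doubled (positions 2,4,...): 1 9 0 2 1 7 7 → sum 27
  kept (positions 1,3,...): 0 9 7 7 2 9 7 6 → sum 47
Total = 74.
74 mod 10 = 4, so the number is invalid.

invalid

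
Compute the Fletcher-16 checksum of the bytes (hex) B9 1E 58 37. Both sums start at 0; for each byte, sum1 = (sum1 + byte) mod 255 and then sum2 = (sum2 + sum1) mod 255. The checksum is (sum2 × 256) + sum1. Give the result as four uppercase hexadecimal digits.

Running sums (mod 255):
  after byte 0 (B9): sum1=185, sum2=185
  after byte 1 (1E): sum1=215, sum2=145
  after byte 2 (58): sum1=48, sum2=193
  after byte 3 (37): sum1=103, sum2=41
Checksum = sum2·256 + sum1 = 41·256 + 103 = 10599 = 0x2967.

2967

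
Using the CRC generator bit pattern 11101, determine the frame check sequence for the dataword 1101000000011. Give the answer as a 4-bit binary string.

Append 4 zeros: 11010000000110000. Divide by 11101 (XOR where the leading bit is 1):
  pos 0: 11010 XOR 11101 = 00111
  pos 2: 11100 XOR 11101 = 00001
  pos 6: 10000 XOR 11101 = 01101
  pos 7: 11011 XOR 11101 = 00110
  pos 9: 11010 XOR 11101 = 00111
  pos 11: 11100 XOR 11101 = 00001
Remainder (last 4 bits) = 0010. This is the CRC / FCS.

0010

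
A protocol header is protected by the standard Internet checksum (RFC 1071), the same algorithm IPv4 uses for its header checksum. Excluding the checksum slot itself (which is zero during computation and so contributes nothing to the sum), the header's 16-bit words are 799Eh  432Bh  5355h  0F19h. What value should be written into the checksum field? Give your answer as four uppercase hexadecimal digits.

E0C7

One's-complement addition (fold any carry out of bit 15 back into bit 0):
  0x799E + 0x432B = 0x0BCC9
  0xBCC9 + 0x5355 = 0x1101E → wrap carry → 0x101F
  0x101F + 0x0F19 = 0x01F38
One's-complement sum = 0x1F38.
Checksum = ~0x1F38 & 0xFFFF = 0xE0C7.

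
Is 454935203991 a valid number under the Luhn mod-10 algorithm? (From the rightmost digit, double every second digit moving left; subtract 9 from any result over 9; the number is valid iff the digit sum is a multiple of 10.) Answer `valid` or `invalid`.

From the right, keep odd positions and double even positions (subtract 9 from any doubled value over 9):
  doubled (positions 2,4,...): 9 6 4 6 8 8 → sum 41
  kept (positions 1,3,...): 1 9 0 5 9 5 → sum 29
Total = 70.
70 mod 10 = 0, so the number is valid.

valid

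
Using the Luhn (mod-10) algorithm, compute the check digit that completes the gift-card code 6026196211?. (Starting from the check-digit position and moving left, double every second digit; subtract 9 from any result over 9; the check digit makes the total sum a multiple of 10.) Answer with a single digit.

6

Partial digits right→left: 1 1 2 6 9 1 6 2 0 6
Double every second digit counting from the check-digit position (so the 1st, 3rd, 5th, ... of the partial from the right).
  doubled (with −9 where >9): 2 4 9 3 0 → sum 18
  kept as-is: 1 6 1 2 6 → sum 16
Total = 18 + 16 = 34.
Check digit = (10 − (34 mod 10)) mod 10 = 6.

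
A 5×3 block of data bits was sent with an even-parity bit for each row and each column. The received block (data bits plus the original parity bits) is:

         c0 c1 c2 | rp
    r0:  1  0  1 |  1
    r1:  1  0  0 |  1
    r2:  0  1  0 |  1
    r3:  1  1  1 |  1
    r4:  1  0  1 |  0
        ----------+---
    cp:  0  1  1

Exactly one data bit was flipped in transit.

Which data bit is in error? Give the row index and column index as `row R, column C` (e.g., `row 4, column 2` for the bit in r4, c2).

Recompute each row's even parity and compare to rp:
  r0: data parity 0, sent rp 1 → mismatch
  r1: data parity 1, sent rp 1 → ok
  r2: data parity 1, sent rp 1 → ok
  r3: data parity 1, sent rp 1 → ok
  r4: data parity 0, sent rp 0 → ok
Recompute each column's even parity and compare to cp:
  c0: data parity 0, sent cp 0 → ok
  c1: data parity 0, sent cp 1 → mismatch
  c2: data parity 1, sent cp 1 → ok
Exactly one row (r0) and one column (c1) fail → the flipped bit is at their intersection.

row 0, column 1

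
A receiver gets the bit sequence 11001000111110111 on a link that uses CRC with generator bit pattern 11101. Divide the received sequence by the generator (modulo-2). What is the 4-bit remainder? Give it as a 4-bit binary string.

Modulo-2 division of 11001000111110111 by 11101:
  pos 0: 11001 XOR 11101 = 00100
  pos 2: 10000 XOR 11101 = 01101
  pos 3: 11010 XOR 11101 = 00111
  pos 5: 11111 XOR 11101 = 00010
  pos 8: 10111 XOR 11101 = 01010
  pos 9: 10100 XOR 11101 = 01001
  pos 10: 10011 XOR 11101 = 01110
  pos 11: 11101 XOR 11101 = 00000
Remainder = 0001 (nonzero — an error is detected).

0001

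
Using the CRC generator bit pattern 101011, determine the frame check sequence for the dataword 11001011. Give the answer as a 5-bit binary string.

Append 5 zeros: 1100101100000. Divide by 101011 (XOR where the leading bit is 1):
  pos 0: 110010 XOR 101011 = 011001
  pos 1: 110011 XOR 101011 = 011000
  pos 2: 110001 XOR 101011 = 011010
  pos 3: 110100 XOR 101011 = 011111
  pos 4: 111110 XOR 101011 = 010101
  pos 5: 101010 XOR 101011 = 000001
Remainder (last 5 bits) = 00100. This is the CRC / FCS.

00100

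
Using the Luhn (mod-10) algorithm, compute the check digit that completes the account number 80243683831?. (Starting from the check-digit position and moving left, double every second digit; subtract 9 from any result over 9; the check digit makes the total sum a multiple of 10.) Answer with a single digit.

Partial digits right→left: 1 3 8 3 8 6 3 4 2 0 8
Double every second digit counting from the check-digit position (so the 1st, 3rd, 5th, ... of the partial from the right).
  doubled (with −9 where >9): 2 7 7 6 4 7 → sum 33
  kept as-is: 3 3 6 4 0 → sum 16
Total = 33 + 16 = 49.
Check digit = (10 − (49 mod 10)) mod 10 = 1.

1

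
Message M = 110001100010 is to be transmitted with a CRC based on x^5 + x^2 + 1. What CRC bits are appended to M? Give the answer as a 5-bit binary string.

Append 5 zeros: 11000110001000000. Divide by 100101 (XOR where the leading bit is 1):
  pos 0: 110001 XOR 100101 = 010100
  pos 1: 101001 XOR 100101 = 001100
  pos 3: 110000 XOR 100101 = 010101
  pos 4: 101010 XOR 100101 = 001111
  pos 6: 111110 XOR 100101 = 011011
  pos 7: 110110 XOR 100101 = 010011
  pos 8: 100110 XOR 100101 = 000011
Remainder (last 5 bits) = 11000. This is the CRC / FCS.

11000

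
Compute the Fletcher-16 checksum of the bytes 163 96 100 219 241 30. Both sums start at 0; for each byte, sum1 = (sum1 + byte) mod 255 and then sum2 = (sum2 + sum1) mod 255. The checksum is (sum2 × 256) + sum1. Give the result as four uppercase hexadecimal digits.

DE54

Running sums (mod 255):
  after byte 0 (163): sum1=163, sum2=163
  after byte 1 (96): sum1=4, sum2=167
  after byte 2 (100): sum1=104, sum2=16
  after byte 3 (219): sum1=68, sum2=84
  after byte 4 (241): sum1=54, sum2=138
  after byte 5 (30): sum1=84, sum2=222
Checksum = sum2·256 + sum1 = 222·256 + 84 = 56916 = 0xDE54.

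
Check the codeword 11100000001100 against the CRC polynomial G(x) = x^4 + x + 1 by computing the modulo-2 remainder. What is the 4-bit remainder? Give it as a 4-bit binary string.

0000

Modulo-2 division of 11100000001100 by 10011:
  pos 0: 11100 XOR 10011 = 01111
  pos 1: 11110 XOR 10011 = 01101
  pos 2: 11010 XOR 10011 = 01001
  pos 3: 10010 XOR 10011 = 00001
  pos 7: 10011 XOR 10011 = 00000
Remainder = 0000 (zero — the frame passes the CRC check).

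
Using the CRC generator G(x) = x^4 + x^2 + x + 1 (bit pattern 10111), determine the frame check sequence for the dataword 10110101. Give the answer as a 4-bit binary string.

1101

Append 4 zeros: 101101010000. Divide by 10111 (XOR where the leading bit is 1):
  pos 0: 10110 XOR 10111 = 00001
  pos 4: 11010 XOR 10111 = 01101
  pos 5: 11010 XOR 10111 = 01101
  pos 6: 11010 XOR 10111 = 01101
  pos 7: 11010 XOR 10111 = 01101
Remainder (last 4 bits) = 1101. This is the CRC / FCS.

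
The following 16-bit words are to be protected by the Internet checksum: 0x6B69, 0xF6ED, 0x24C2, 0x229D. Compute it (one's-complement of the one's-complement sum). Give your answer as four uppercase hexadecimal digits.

5649

One's-complement addition (fold any carry out of bit 15 back into bit 0):
  0x6B69 + 0xF6ED = 0x16256 → wrap carry → 0x6257
  0x6257 + 0x24C2 = 0x08719
  0x8719 + 0x229D = 0x0A9B6
One's-complement sum = 0xA9B6.
Checksum = ~0xA9B6 & 0xFFFF = 0x5649.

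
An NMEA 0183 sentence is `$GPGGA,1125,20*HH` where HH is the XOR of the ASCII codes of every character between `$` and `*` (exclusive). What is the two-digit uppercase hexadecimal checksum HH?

53

XOR the ASCII codes of the payload characters:
  'G' = 0x47 → acc = 0x47
  'P' = 0x50 → acc = 0x17
  'G' = 0x47 → acc = 0x50
  'G' = 0x47 → acc = 0x17
  'A' = 0x41 → acc = 0x56
  ',' = 0x2C → acc = 0x7A
  '1' = 0x31 → acc = 0x4B
  '1' = 0x31 → acc = 0x7A
  '2' = 0x32 → acc = 0x48
  '5' = 0x35 → acc = 0x7D
  ',' = 0x2C → acc = 0x51
  '2' = 0x32 → acc = 0x63
  '0' = 0x30 → acc = 0x53
Checksum = 0x53.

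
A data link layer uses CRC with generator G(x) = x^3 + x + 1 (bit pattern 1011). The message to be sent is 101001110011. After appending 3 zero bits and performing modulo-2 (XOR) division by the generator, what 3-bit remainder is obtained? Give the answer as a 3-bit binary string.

100

Append 3 zeros: 101001110011000. Divide by 1011 (XOR where the leading bit is 1):
  pos 0: 1010 XOR 1011 = 0001
  pos 3: 1011 XOR 1011 = 0000
  pos 7: 1001 XOR 1011 = 0010
  pos 9: 1010 XOR 1011 = 0001
Remainder (last 3 bits) = 100. This is the CRC / FCS.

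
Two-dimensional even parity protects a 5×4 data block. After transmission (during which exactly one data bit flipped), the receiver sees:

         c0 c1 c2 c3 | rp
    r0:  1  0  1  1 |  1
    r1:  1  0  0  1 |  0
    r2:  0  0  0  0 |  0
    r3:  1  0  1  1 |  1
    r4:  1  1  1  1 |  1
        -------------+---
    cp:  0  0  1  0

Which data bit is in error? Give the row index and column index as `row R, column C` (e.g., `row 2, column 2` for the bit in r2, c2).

row 4, column 1

Recompute each row's even parity and compare to rp:
  r0: data parity 1, sent rp 1 → ok
  r1: data parity 0, sent rp 0 → ok
  r2: data parity 0, sent rp 0 → ok
  r3: data parity 1, sent rp 1 → ok
  r4: data parity 0, sent rp 1 → mismatch
Recompute each column's even parity and compare to cp:
  c0: data parity 0, sent cp 0 → ok
  c1: data parity 1, sent cp 0 → mismatch
  c2: data parity 1, sent cp 1 → ok
  c3: data parity 0, sent cp 0 → ok
Exactly one row (r4) and one column (c1) fail → the flipped bit is at their intersection.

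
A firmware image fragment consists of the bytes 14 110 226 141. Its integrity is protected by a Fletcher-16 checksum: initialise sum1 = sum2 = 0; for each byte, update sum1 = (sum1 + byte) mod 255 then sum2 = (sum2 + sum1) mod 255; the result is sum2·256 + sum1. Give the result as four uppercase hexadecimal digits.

Running sums (mod 255):
  after byte 0 (14): sum1=14, sum2=14
  after byte 1 (110): sum1=124, sum2=138
  after byte 2 (226): sum1=95, sum2=233
  after byte 3 (141): sum1=236, sum2=214
Checksum = sum2·256 + sum1 = 214·256 + 236 = 55020 = 0xD6EC.

D6EC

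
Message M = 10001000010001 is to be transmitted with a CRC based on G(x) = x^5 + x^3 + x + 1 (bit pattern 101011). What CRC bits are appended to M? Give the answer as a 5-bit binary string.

01010

Append 5 zeros: 1000100001000100000. Divide by 101011 (XOR where the leading bit is 1):
  pos 0: 100010 XOR 101011 = 001001
  pos 2: 100100 XOR 101011 = 001111
  pos 4: 111101 XOR 101011 = 010110
  pos 5: 101100 XOR 101011 = 000111
  pos 8: 111001 XOR 101011 = 010010
  pos 9: 100100 XOR 101011 = 001111
  pos 11: 111100 XOR 101011 = 010111
  pos 12: 101110 XOR 101011 = 000101
Remainder (last 5 bits) = 01010. This is the CRC / FCS.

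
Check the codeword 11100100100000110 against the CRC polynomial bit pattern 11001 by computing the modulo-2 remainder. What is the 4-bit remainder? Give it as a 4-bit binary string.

Modulo-2 division of 11100100100000110 by 11001:
  pos 0: 11100 XOR 11001 = 00101
  pos 2: 10110 XOR 11001 = 01111
  pos 3: 11110 XOR 11001 = 00111
  pos 5: 11110 XOR 11001 = 00111
  pos 7: 11100 XOR 11001 = 00101
  pos 9: 10100 XOR 11001 = 01101
  pos 10: 11011 XOR 11001 = 00010
Remainder = 1010 (nonzero — an error is detected).

1010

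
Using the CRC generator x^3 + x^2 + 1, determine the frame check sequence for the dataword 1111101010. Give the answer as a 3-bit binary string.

Append 3 zeros: 1111101010000. Divide by 1101 (XOR where the leading bit is 1):
  pos 0: 1111 XOR 1101 = 0010
  pos 2: 1010 XOR 1101 = 0111
  pos 3: 1111 XOR 1101 = 0010
  pos 5: 1001 XOR 1101 = 0100
  pos 6: 1000 XOR 1101 = 0101
  pos 7: 1010 XOR 1101 = 0111
  pos 8: 1110 XOR 1101 = 0011
Remainder (last 3 bits) = 110. This is the CRC / FCS.

110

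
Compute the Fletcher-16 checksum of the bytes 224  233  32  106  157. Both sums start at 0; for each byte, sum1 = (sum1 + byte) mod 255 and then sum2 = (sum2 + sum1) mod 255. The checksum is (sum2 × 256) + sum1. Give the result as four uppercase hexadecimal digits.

Running sums (mod 255):
  after byte 0 (224): sum1=224, sum2=224
  after byte 1 (233): sum1=202, sum2=171
  after byte 2 (32): sum1=234, sum2=150
  after byte 3 (106): sum1=85, sum2=235
  after byte 4 (157): sum1=242, sum2=222
Checksum = sum2·256 + sum1 = 222·256 + 242 = 57074 = 0xDEF2.

DEF2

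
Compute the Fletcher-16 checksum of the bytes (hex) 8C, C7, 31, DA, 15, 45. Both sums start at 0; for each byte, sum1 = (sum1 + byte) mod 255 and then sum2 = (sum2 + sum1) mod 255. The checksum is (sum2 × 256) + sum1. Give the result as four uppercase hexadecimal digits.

F6BA

Running sums (mod 255):
  after byte 0 (8C): sum1=140, sum2=140
  after byte 1 (C7): sum1=84, sum2=224
  after byte 2 (31): sum1=133, sum2=102
  after byte 3 (DA): sum1=96, sum2=198
  after byte 4 (15): sum1=117, sum2=60
  after byte 5 (45): sum1=186, sum2=246
Checksum = sum2·256 + sum1 = 246·256 + 186 = 63162 = 0xF6BA.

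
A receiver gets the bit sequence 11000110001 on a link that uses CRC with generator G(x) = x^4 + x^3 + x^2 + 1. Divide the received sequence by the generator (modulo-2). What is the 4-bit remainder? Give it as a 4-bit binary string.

Modulo-2 division of 11000110001 by 11101:
  pos 0: 11000 XOR 11101 = 00101
  pos 2: 10111 XOR 11101 = 01010
  pos 3: 10100 XOR 11101 = 01001
  pos 4: 10010 XOR 11101 = 01111
  pos 5: 11110 XOR 11101 = 00011
Remainder = 0111 (nonzero — an error is detected).

0111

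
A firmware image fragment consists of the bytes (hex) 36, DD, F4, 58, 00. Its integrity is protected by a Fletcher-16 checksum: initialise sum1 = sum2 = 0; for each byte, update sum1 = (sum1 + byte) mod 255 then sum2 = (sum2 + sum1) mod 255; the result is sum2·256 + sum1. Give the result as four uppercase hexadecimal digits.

Running sums (mod 255):
  after byte 0 (36): sum1=54, sum2=54
  after byte 1 (DD): sum1=20, sum2=74
  after byte 2 (F4): sum1=9, sum2=83
  after byte 3 (58): sum1=97, sum2=180
  after byte 4 (00): sum1=97, sum2=22
Checksum = sum2·256 + sum1 = 22·256 + 97 = 5729 = 0x1661.

1661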